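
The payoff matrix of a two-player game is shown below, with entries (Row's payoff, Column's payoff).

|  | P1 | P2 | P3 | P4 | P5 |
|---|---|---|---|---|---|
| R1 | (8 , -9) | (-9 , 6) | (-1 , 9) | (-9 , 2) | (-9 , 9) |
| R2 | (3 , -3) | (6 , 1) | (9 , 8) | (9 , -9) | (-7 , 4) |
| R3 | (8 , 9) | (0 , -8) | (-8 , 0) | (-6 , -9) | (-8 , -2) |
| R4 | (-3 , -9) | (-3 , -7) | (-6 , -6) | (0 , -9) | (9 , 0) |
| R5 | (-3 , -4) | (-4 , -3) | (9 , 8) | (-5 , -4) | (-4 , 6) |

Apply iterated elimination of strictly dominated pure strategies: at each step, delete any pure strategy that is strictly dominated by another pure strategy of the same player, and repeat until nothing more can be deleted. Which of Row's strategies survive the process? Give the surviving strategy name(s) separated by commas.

For Column, P3 strictly dominates P2 on the remaining rows (R1: 9>6, R2: 8>1, R3: 0>-8, R4: -6>-7, R5: 8>-3); eliminate P2.
Column's strategy P4 is strictly dominated by P3 (R1: 9>2, R2: 8>-9, R3: 0>-9, R4: -6>-9, R5: 8>-4) and is removed.
Among the remaining strategies, none is strictly dominated by another pure strategy of the same player, so the elimination stops.
Surviving strategies — Row: {R1, R2, R3, R4, R5}; Column: {P1, P3, P5}.

R1, R2, R3, R4, R5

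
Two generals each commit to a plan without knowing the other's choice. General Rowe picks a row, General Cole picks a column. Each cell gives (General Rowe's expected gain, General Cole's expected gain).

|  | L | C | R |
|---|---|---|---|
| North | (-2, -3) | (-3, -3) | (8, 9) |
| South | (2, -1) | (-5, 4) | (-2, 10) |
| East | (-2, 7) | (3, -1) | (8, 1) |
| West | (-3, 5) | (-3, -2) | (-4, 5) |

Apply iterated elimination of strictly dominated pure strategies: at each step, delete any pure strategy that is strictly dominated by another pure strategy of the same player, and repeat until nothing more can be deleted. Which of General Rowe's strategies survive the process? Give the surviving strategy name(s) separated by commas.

Row West is eliminated: East beats it against every remaining column (L: -2>-3, C: 3>-3, R: 8>-4).
For General Cole, R strictly dominates C on the remaining rows (North: 9>-3, South: 10>4, East: 1>-1); eliminate C.
Among the remaining strategies, none is strictly dominated by another pure strategy of the same player, so the elimination stops.
Surviving strategies — General Rowe: {North, South, East}; General Cole: {L, R}.

North, South, East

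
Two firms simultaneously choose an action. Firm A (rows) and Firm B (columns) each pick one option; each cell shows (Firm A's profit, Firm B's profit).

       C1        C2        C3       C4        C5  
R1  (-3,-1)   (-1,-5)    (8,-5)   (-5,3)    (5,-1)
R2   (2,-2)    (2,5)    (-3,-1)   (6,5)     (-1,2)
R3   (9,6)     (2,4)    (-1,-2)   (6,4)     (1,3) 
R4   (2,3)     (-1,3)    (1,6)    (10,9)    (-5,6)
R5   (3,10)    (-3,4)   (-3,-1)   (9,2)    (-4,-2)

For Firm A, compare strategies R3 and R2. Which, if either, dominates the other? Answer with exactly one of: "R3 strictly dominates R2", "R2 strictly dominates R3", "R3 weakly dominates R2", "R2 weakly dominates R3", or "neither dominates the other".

R3 weakly dominates R2

Compare R3 to R2 across each opponent action: C1: 9>2, C2: 2=2, C3: -1>-3, C4: 6=6, C5: 1>-1.
R3 is at least as good everywhere and strictly better somewhere (tied only at C2, C4), so R3 weakly but not strictly dominates R2.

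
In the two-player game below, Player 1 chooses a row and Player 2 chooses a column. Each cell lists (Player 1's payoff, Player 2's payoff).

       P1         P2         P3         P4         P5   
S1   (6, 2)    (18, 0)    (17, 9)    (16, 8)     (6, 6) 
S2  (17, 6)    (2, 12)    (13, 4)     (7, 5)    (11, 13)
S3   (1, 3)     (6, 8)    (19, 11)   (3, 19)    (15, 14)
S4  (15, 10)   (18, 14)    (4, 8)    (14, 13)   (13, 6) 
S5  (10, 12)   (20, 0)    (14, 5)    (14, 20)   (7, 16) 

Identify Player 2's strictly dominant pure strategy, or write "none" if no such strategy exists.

P1 fails to dominate P2 at S2 (6<12).
P2 fails to dominate P1 at S1 (0<2).
P3 fails to dominate P1 at S2 (4<6).
P4 fails to dominate P1 at S2 (5<6).
P5 fails to dominate P1 at S4 (6<10).
No single strategy dominates all the others.

none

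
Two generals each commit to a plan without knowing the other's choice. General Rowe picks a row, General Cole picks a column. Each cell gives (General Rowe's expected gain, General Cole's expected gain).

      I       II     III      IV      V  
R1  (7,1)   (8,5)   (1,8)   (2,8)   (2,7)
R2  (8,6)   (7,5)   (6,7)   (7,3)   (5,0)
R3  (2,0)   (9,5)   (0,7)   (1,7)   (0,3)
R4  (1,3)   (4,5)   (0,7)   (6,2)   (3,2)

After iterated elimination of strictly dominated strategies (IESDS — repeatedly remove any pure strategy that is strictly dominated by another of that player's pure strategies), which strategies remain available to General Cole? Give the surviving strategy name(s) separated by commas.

III

For General Rowe, R2 strictly dominates R4 on the remaining columns (I: 8>1, II: 7>4, III: 6>0, IV: 7>6, V: 5>3); eliminate R4.
Column I is eliminated: III beats it against every remaining row (R1: 8>1, R2: 7>6, R3: 7>0).
General Cole's strategy II is strictly dominated by III (R1: 8>5, R2: 7>5, R3: 7>5) and is removed.
General Rowe's strategy R1 is strictly dominated by R2 (III: 6>1, IV: 7>2, V: 5>2) and is removed.
For General Rowe, R2 strictly dominates R3 on the remaining columns (III: 6>0, IV: 7>1, V: 5>0); eliminate R3.
For General Cole, III strictly dominates IV on the remaining rows (R2: 7>3); eliminate IV.
General Cole's strategy V is strictly dominated by III (R2: 7>0) and is removed.
Among the remaining strategies, none is strictly dominated by another pure strategy of the same player, so the elimination stops.
Surviving strategies — General Rowe: {R2}; General Cole: {III}.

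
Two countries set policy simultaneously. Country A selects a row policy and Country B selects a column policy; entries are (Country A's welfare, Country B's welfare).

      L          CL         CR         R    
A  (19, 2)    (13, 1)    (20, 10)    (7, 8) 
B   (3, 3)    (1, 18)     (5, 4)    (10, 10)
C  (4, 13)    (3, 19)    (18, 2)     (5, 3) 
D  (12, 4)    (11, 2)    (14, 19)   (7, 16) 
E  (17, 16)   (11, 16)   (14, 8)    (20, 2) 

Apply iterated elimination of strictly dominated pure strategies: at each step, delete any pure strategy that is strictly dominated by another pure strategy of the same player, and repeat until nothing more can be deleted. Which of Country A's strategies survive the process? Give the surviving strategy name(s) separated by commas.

A

Country A's strategy B is strictly dominated by E (L: 17>3, CL: 11>1, CR: 14>5, R: 20>10) and is removed.
Country A's strategy C is strictly dominated by A (L: 19>4, CL: 13>3, CR: 20>18, R: 7>5) and is removed.
For Country B, CR strictly dominates R on the remaining rows (A: 10>8, D: 19>16, E: 8>2); eliminate R.
Row D is eliminated: A beats it against every remaining column (L: 19>12, CL: 13>11, CR: 20>14).
For Country A, A strictly dominates E on the remaining columns (L: 19>17, CL: 13>11, CR: 20>14); eliminate E.
Country B's strategy L is strictly dominated by CR (A: 10>2) and is removed.
Country B's strategy CL is strictly dominated by CR (A: 10>1) and is removed.
Among the remaining strategies, none is strictly dominated by another pure strategy of the same player, so the elimination stops.
Surviving strategies — Country A: {A}; Country B: {CR}.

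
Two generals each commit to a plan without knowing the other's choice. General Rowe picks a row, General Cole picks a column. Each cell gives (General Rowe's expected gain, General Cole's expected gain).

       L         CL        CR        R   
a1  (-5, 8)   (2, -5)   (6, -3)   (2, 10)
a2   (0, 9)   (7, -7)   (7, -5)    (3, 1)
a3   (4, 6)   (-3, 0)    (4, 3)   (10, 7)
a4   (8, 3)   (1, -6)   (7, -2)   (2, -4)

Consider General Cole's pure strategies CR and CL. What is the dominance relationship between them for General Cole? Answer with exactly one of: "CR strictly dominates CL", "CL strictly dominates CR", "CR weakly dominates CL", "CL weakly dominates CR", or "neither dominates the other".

CR's payoffs vs CL's, by General Rowe's action — a1: -3>-5, a2: -5>-7, a3: 3>0, a4: -2>-6.
Every comparison favours CR, so CR strictly dominates CL.

CR strictly dominates CL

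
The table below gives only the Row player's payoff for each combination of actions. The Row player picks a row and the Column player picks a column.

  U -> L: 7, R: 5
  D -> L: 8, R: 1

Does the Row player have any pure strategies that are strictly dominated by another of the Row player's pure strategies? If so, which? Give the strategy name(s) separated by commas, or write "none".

U is not dominated — it holds its own against D at R (5>1).
Nothing dominates D: U at L (8>7).

none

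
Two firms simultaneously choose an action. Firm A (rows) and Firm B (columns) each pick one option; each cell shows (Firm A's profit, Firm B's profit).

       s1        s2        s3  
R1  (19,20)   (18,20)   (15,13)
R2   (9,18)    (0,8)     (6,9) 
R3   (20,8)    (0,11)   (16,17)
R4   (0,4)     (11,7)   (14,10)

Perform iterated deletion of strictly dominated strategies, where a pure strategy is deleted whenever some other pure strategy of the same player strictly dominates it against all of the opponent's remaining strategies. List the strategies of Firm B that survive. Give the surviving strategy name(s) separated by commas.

Firm A's strategy R2 is strictly dominated by R1 (s1: 19>9, s2: 18>0, s3: 15>6) and is removed.
Firm A's strategy R4 is strictly dominated by R1 (s1: 19>0, s2: 18>11, s3: 15>14) and is removed.
Among the remaining strategies, none is strictly dominated by another pure strategy of the same player, so the elimination stops.
Surviving strategies — Firm A: {R1, R3}; Firm B: {s1, s2, s3}.

s1, s2, s3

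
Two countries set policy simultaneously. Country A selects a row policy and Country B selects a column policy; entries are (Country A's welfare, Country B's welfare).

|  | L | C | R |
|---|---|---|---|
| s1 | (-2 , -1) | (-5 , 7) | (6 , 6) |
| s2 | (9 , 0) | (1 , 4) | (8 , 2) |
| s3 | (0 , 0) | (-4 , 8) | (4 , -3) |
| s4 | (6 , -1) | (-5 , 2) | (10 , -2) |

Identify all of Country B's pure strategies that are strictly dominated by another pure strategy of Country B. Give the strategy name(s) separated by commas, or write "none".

L: dominated, since C does at least as well everywhere (s1: 7>-1, s2: 4>0, s3: 8>0, s4: 2>-1).
Nothing dominates C: L at s1 (7>-1); R at s1 (7>6).
R is strictly dominated by C (s1: 7>6, s2: 4>2, s3: 8>-3, s4: 2>-2).

L, R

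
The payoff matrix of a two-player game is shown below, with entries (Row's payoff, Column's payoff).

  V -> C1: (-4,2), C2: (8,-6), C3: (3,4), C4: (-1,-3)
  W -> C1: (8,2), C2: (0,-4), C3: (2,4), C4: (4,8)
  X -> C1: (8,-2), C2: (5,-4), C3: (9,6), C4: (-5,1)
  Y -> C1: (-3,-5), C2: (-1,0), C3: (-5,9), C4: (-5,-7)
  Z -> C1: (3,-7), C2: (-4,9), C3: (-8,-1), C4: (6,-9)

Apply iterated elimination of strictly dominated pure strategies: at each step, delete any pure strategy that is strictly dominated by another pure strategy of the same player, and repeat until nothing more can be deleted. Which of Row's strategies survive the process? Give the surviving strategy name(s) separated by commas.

For Row, W strictly dominates Y on the remaining columns (C1: 8>-3, C2: 0>-1, C3: 2>-5, C4: 4>-5); eliminate Y.
For Column, C3 strictly dominates C1 on the remaining rows (V: 4>2, W: 4>2, X: 6>-2, Z: -1>-7); eliminate C1.
Among the remaining strategies, none is strictly dominated by another pure strategy of the same player, so the elimination stops.
Surviving strategies — Row: {V, W, X, Z}; Column: {C2, C3, C4}.

V, W, X, Z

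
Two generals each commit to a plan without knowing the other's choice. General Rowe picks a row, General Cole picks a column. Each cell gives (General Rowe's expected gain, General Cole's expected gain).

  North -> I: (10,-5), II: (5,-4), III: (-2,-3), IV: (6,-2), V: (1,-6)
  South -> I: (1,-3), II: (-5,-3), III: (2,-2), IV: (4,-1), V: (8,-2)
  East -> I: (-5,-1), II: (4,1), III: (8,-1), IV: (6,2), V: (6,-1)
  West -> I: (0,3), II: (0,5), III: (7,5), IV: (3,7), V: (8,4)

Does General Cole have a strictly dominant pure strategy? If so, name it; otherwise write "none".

IV

IV vs I: North: -2>-5, South: -1>-3, East: 2>-1, West: 7>3.
IV vs II: North: -2>-4, South: -1>-3, East: 2>1, West: 7>5.
IV vs III: North: -2>-3, South: -1>-2, East: 2>-1, West: 7>5.
IV vs V: North: -2>-6, South: -1>-2, East: 2>-1, West: 7>4.
IV strictly beats every other strategy against every opponent action, so it is strictly dominant.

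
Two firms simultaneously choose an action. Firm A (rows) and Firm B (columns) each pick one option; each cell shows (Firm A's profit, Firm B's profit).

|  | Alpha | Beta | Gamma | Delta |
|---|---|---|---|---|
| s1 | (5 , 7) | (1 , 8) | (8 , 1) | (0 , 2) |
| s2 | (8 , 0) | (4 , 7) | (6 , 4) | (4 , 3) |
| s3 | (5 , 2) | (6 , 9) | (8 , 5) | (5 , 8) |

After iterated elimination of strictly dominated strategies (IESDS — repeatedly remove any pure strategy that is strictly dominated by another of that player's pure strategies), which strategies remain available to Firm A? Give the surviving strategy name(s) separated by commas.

For Firm B, Beta strictly dominates Alpha on the remaining rows (s1: 8>7, s2: 7>0, s3: 9>2); eliminate Alpha.
Row s2 is eliminated: s3 beats it against every remaining column (Beta: 6>4, Gamma: 8>6, Delta: 5>4).
For Firm B, Beta strictly dominates Gamma on the remaining rows (s1: 8>1, s3: 9>5); eliminate Gamma.
Row s1 is eliminated: s3 beats it against every remaining column (Beta: 6>1, Delta: 5>0).
For Firm B, Beta strictly dominates Delta on the remaining rows (s3: 9>8); eliminate Delta.
Among the remaining strategies, none is strictly dominated by another pure strategy of the same player, so the elimination stops.
Surviving strategies — Firm A: {s3}; Firm B: {Beta}.

s3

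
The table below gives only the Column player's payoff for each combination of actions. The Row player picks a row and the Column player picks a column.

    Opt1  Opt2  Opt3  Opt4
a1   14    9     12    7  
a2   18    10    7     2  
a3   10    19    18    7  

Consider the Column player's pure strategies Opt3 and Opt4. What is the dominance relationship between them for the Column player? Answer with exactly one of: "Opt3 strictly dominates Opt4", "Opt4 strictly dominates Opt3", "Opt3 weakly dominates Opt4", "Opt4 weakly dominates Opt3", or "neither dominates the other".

Opt3 strictly dominates Opt4

Opt3's payoffs vs Opt4's, by the Row player's action — a1: 12>7, a2: 7>2, a3: 18>7.
Every comparison favours Opt3, so Opt3 strictly dominates Opt4.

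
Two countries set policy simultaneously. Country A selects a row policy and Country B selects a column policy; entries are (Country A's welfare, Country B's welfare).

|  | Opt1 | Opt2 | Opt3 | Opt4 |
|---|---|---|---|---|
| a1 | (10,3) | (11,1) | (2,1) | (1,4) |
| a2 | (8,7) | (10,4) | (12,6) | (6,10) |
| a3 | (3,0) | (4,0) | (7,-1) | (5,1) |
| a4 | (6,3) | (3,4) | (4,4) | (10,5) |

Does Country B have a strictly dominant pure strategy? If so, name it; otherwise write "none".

Opt4 vs Opt1: a1: 4>3, a2: 10>7, a3: 1>0, a4: 5>3.
Opt4 vs Opt2: a1: 4>1, a2: 10>4, a3: 1>0, a4: 5>4.
Opt4 vs Opt3: a1: 4>1, a2: 10>6, a3: 1>-1, a4: 5>4.
Opt4 strictly beats every other strategy against every opponent action, so it is strictly dominant.

Opt4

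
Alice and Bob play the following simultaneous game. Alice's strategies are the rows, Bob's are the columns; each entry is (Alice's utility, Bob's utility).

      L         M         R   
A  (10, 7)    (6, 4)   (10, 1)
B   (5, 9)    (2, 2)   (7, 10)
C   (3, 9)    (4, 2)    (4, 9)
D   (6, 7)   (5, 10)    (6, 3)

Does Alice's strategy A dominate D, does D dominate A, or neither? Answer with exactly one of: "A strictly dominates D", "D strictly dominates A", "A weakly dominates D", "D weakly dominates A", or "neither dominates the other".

Compare A to D across each opponent action: L: 10>6, M: 6>5, R: 10>6.
A gives a strictly higher payoff against each opponent action, so A strictly dominates D.

A strictly dominates D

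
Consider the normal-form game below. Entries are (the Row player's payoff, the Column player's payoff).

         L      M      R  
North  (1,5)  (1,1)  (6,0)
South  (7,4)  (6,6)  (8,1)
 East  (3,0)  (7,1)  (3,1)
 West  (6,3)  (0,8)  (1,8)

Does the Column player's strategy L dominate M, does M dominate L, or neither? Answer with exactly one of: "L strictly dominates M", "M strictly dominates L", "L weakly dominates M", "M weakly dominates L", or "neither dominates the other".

neither dominates the other

Compare L to M across each choice by the Row player: North: 5>1, South: 4<6, East: 0<1, West: 3<8.
L does better at North but worse at South, East, West; neither strategy dominates the other.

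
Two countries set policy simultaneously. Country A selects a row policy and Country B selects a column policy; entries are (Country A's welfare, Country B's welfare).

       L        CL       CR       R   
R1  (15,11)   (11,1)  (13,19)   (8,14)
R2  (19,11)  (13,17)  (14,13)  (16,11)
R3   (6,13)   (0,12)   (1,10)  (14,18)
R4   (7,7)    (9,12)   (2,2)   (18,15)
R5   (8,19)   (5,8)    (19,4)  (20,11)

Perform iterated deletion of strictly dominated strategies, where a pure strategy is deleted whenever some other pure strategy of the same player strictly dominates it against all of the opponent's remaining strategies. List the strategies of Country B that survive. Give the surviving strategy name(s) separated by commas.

L, CL, R

Country A's strategy R1 is strictly dominated by R2 (L: 19>15, CL: 13>11, CR: 14>13, R: 16>8) and is removed.
For Country A, R2 strictly dominates R3 on the remaining columns (L: 19>6, CL: 13>0, CR: 14>1, R: 16>14); eliminate R3.
Column CR is eliminated: CL beats it against every remaining row (R2: 17>13, R4: 12>2, R5: 8>4).
Among the remaining strategies, none is strictly dominated by another pure strategy of the same player, so the elimination stops.
Surviving strategies — Country A: {R2, R4, R5}; Country B: {L, CL, R}.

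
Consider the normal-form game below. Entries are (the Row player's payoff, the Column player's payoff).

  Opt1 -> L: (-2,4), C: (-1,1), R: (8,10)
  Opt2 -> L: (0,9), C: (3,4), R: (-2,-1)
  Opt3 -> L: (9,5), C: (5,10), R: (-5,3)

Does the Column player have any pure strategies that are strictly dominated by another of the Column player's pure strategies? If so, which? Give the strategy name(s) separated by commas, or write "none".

L is not dominated — it holds its own against C at Opt1 (4>1); R at Opt2 (9>-1).
Nothing dominates C: L at Opt3 (10>5); R at Opt2 (4>-1).
R: no other strategy beats it everywhere (L at Opt1 (10>4); C at Opt1 (10>1)).

none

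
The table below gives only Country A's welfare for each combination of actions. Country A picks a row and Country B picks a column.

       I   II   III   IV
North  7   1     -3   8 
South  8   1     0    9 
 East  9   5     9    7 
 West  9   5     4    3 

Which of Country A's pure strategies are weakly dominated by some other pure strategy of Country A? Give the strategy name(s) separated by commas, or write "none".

North, West

North: dominated, since South does at least as well everywhere (I: 8>7, II: 1=1, III: 0>-3, IV: 9>8).
South: no other strategy beats it everywhere (North at I (8>7); East at IV (9>7); West at IV (9>3)).
Nothing dominates East: North at I (9>7); South at I (9>8); West at III (9>4).
West: dominated, since East does at least as well everywhere (I: 9=9, II: 5=5, III: 9>4, IV: 7>3).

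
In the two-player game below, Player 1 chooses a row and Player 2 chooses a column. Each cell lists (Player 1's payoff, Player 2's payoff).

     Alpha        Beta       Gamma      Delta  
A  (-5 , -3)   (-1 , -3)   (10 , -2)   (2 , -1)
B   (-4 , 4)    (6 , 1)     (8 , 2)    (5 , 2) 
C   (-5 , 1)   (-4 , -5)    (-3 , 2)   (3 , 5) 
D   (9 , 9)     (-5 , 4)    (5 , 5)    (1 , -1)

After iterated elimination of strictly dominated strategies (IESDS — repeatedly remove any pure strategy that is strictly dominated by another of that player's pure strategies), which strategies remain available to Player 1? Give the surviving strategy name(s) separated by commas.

Player 1's strategy C is strictly dominated by B (Alpha: -4>-5, Beta: 6>-4, Gamma: 8>-3, Delta: 5>3) and is removed.
For Player 2, Gamma strictly dominates Beta on the remaining rows (A: -2>-3, B: 2>1, D: 5>4); eliminate Beta.
Among the remaining strategies, none is strictly dominated by another pure strategy of the same player, so the elimination stops.
Surviving strategies — Player 1: {A, B, D}; Player 2: {Alpha, Gamma, Delta}.

A, B, D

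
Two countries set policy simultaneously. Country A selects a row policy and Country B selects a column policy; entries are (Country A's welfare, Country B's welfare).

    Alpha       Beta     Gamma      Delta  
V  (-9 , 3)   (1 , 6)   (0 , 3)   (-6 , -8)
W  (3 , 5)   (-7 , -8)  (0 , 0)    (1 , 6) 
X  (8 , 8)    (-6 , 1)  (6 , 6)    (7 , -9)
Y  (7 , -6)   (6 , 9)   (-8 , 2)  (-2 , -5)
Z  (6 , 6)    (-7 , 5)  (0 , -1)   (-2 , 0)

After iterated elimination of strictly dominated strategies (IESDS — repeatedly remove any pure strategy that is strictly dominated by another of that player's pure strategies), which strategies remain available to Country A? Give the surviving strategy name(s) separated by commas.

Country A's strategy W is strictly dominated by X (Alpha: 8>3, Beta: -6>-7, Gamma: 6>0, Delta: 7>1) and is removed.
For Country A, X strictly dominates Z on the remaining columns (Alpha: 8>6, Beta: -6>-7, Gamma: 6>0, Delta: 7>-2); eliminate Z.
For Country B, Beta strictly dominates Delta on the remaining rows (V: 6>-8, X: 1>-9, Y: 9>-5); eliminate Delta.
Among the remaining strategies, none is strictly dominated by another pure strategy of the same player, so the elimination stops.
Surviving strategies — Country A: {V, X, Y}; Country B: {Alpha, Beta, Gamma}.

V, X, Y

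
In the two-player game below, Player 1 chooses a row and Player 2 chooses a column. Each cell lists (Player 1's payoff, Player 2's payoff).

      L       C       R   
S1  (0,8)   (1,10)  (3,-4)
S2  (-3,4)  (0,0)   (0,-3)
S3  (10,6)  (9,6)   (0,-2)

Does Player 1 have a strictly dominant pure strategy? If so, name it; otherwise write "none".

none

S1 fails to dominate S3 at L (0<10).
S2 fails to dominate S1 at L (-3<0).
S3 fails to dominate S1 at R (0<3).
No single strategy dominates all the others.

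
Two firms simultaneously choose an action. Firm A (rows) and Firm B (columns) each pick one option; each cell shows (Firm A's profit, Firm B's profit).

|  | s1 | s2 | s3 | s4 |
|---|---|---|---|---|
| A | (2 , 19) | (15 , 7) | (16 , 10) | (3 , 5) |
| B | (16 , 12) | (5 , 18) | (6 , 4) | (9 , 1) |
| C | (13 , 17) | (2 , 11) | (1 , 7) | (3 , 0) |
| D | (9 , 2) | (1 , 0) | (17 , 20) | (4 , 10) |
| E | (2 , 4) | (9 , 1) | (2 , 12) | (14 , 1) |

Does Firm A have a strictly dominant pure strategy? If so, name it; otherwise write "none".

none

A fails to dominate B at s1 (2<16).
B fails to dominate A at s2 (5<15).
C fails to dominate A at s2 (2<15).
D fails to dominate A at s2 (1<15).
E fails to dominate A at s1 (2=2).
No single strategy dominates all the others.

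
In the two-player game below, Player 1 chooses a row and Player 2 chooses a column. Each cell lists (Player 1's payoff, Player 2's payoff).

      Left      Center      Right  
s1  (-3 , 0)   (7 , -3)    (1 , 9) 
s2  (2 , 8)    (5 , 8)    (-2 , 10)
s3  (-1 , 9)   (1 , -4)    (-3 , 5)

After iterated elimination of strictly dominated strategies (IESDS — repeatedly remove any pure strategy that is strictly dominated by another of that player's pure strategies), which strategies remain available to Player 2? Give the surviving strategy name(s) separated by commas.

Row s3 is eliminated: s2 beats it against every remaining column (Left: 2>-1, Center: 5>1, Right: -2>-3).
For Player 2, Right strictly dominates Left on the remaining rows (s1: 9>0, s2: 10>8); eliminate Left.
Player 1's strategy s2 is strictly dominated by s1 (Center: 7>5, Right: 1>-2) and is removed.
Player 2's strategy Center is strictly dominated by Right (s1: 9>-3) and is removed.
Among the remaining strategies, none is strictly dominated by another pure strategy of the same player, so the elimination stops.
Surviving strategies — Player 1: {s1}; Player 2: {Right}.

Right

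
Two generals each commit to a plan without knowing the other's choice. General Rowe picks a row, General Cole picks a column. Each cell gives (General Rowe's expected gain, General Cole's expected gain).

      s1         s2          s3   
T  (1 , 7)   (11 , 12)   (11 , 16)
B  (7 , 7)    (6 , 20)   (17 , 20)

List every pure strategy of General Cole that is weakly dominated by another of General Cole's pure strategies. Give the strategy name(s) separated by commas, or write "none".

s1, s2

s1: dominated, since s2 does at least as well everywhere (T: 12>7, B: 20>7).
s2 is weakly dominated by s3 (T: 16>12, B: 20=20).
s3 is not dominated — it holds its own against s1 at T (16>7); s2 at T (16>12).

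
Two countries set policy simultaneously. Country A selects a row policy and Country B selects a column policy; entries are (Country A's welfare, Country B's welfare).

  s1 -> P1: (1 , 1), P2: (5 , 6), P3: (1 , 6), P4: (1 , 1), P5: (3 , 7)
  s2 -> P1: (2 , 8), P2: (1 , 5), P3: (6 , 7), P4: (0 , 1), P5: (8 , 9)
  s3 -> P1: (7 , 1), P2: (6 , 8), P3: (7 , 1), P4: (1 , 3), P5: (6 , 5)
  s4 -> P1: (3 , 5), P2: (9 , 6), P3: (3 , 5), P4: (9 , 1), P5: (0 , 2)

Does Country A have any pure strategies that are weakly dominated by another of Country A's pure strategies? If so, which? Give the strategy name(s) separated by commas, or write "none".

s3 weakly dominates s1 — P1: 7>1, P2: 6>5, P3: 7>1, P4: 1=1, P5: 6>3.
s2: no other strategy beats it everywhere (s1 at P1 (2>1); s3 at P5 (8>6); s4 at P3 (6>3)).
Nothing dominates s3: s1 at P1 (7>1); s2 at P1 (7>2); s4 at P1 (7>3).
Nothing dominates s4: s1 at P1 (3>1); s2 at P1 (3>2); s3 at P2 (9>6).

s1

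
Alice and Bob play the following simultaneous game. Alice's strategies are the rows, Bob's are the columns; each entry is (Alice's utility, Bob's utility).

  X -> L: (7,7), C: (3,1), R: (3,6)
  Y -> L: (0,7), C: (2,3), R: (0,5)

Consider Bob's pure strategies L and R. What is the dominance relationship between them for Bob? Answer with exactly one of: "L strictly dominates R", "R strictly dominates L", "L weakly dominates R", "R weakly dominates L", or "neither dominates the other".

L strictly dominates R

L's payoffs vs R's, by Alice's action — X: 7>6, Y: 7>5.
Every comparison favours L, so L strictly dominates R.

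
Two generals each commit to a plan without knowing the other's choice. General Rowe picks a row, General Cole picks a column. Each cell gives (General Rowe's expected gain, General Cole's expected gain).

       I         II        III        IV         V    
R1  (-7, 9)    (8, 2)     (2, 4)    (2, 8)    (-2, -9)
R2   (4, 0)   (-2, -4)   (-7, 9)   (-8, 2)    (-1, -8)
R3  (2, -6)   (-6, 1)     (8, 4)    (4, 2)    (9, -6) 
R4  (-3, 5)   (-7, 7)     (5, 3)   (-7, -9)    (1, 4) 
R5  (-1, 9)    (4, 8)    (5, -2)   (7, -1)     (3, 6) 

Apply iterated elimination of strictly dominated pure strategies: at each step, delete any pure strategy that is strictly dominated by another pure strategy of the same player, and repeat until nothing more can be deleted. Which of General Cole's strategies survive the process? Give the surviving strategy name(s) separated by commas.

I, II, III, IV

General Rowe's strategy R4 is strictly dominated by R3 (I: 2>-3, II: -6>-7, III: 8>5, IV: 4>-7, V: 9>1) and is removed.
For General Cole, II strictly dominates V on the remaining rows (R1: 2>-9, R2: -4>-8, R3: 1>-6, R5: 8>6); eliminate V.
Among the remaining strategies, none is strictly dominated by another pure strategy of the same player, so the elimination stops.
Surviving strategies — General Rowe: {R1, R2, R3, R5}; General Cole: {I, II, III, IV}.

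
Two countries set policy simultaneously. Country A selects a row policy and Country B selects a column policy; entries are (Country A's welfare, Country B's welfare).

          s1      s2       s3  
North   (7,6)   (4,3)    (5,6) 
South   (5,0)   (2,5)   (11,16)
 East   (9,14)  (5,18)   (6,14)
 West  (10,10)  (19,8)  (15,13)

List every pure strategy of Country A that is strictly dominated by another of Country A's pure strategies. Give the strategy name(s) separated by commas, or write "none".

North, South, East

North is strictly dominated by East (s1: 9>7, s2: 5>4, s3: 6>5).
South is strictly dominated by West (s1: 10>5, s2: 19>2, s3: 15>11).
East: dominated, since West does at least as well everywhere (s1: 10>9, s2: 19>5, s3: 15>6).
Nothing dominates West: North at s1 (10>7); South at s1 (10>5); East at s1 (10>9).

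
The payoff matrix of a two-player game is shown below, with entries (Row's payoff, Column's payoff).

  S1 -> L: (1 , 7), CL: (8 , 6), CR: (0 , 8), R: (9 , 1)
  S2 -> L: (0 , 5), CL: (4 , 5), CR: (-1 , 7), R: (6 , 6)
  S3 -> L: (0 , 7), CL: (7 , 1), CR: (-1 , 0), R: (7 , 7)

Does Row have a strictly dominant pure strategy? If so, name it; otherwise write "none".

S1 vs S2: L: 1>0, CL: 8>4, CR: 0>-1, R: 9>6.
S1 vs S3: L: 1>0, CL: 8>7, CR: 0>-1, R: 9>7.
S1 strictly beats every other strategy against every opponent action, so it is strictly dominant.

S1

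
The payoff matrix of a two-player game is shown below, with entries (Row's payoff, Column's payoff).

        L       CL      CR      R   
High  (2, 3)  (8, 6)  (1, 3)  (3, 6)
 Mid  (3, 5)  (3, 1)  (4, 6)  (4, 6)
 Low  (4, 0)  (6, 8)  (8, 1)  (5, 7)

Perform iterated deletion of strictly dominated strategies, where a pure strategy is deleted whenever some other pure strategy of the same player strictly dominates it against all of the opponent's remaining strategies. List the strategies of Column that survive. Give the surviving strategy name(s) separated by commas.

Row's strategy Mid is strictly dominated by Low (L: 4>3, CL: 6>3, CR: 8>4, R: 5>4) and is removed.
For Column, CL strictly dominates L on the remaining rows (High: 6>3, Low: 8>0); eliminate L.
Column CR is eliminated: CL beats it against every remaining row (High: 6>3, Low: 8>1).
Among the remaining strategies, none is strictly dominated by another pure strategy of the same player, so the elimination stops.
Surviving strategies — Row: {High, Low}; Column: {CL, R}.

CL, R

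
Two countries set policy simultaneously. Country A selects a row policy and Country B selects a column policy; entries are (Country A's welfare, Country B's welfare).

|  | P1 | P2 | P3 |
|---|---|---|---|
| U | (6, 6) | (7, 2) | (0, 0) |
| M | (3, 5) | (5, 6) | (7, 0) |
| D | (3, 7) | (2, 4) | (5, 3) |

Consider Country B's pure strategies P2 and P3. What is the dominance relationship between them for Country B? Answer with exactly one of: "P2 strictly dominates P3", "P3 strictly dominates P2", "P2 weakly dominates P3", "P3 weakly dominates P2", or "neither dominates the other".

P2's payoffs vs P3's, by Country A's action — U: 2>0, M: 6>0, D: 4>3.
Every comparison favours P2, so P2 strictly dominates P3.

P2 strictly dominates P3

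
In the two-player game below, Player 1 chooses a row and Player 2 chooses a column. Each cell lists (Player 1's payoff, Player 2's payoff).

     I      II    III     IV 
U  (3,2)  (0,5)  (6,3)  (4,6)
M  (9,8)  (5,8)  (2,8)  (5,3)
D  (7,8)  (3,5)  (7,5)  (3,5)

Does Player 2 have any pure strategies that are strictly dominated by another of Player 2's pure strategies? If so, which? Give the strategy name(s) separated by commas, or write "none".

none

I: no other strategy beats it everywhere (II at M (8=8); III at M (8=8); IV at M (8>3)).
II: no other strategy beats it everywhere (I at U (5>2); III at U (5>3); IV at M (8>3)).
III: no other strategy beats it everywhere (I at U (3>2); II at M (8=8); IV at M (8>3)).
IV is not dominated — it holds its own against I at U (6>2); II at U (6>5); III at U (6>3).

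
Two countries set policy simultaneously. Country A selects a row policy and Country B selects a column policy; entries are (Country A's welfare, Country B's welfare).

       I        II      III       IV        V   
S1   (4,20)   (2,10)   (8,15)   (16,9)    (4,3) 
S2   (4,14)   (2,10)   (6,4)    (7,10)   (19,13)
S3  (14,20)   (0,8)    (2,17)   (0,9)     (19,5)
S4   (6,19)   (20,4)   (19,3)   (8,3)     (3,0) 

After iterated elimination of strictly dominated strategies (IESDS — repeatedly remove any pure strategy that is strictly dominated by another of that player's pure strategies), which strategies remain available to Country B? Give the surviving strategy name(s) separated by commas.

Country B's strategy II is strictly dominated by I (S1: 20>10, S2: 14>10, S3: 20>8, S4: 19>4) and is removed.
For Country B, I strictly dominates III on the remaining rows (S1: 20>15, S2: 14>4, S3: 20>17, S4: 19>3); eliminate III.
For Country B, I strictly dominates IV on the remaining rows (S1: 20>9, S2: 14>10, S3: 20>9, S4: 19>3); eliminate IV.
For Country A, S3 strictly dominates S1 on the remaining columns (I: 14>4, V: 19>4); eliminate S1.
Row S4 is eliminated: S3 beats it against every remaining column (I: 14>6, V: 19>3).
For Country B, I strictly dominates V on the remaining rows (S2: 14>13, S3: 20>5); eliminate V.
Country A's strategy S2 is strictly dominated by S3 (I: 14>4) and is removed.
Among the remaining strategies, none is strictly dominated by another pure strategy of the same player, so the elimination stops.
Surviving strategies — Country A: {S3}; Country B: {I}.

I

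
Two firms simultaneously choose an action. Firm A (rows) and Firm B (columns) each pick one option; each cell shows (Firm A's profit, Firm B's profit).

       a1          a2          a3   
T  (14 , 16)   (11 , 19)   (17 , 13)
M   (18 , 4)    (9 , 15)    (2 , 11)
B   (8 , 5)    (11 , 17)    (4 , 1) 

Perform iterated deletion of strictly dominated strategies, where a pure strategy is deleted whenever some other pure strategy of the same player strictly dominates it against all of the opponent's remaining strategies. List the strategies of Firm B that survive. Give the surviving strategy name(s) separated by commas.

For Firm B, a2 strictly dominates a1 on the remaining rows (T: 19>16, M: 15>4, B: 17>5); eliminate a1.
Row M is eliminated: T beats it against every remaining column (a2: 11>9, a3: 17>2).
Firm B's strategy a3 is strictly dominated by a2 (T: 19>13, B: 17>1) and is removed.
Among the remaining strategies, none is strictly dominated by another pure strategy of the same player, so the elimination stops.
Surviving strategies — Firm A: {T, B}; Firm B: {a2}.

a2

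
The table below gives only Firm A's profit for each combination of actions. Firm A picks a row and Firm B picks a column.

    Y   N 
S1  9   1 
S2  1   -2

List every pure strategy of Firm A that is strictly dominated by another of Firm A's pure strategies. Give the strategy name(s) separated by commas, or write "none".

Nothing dominates S1: S2 at Y (9>1).
S2: dominated, since S1 does at least as well everywhere (Y: 9>1, N: 1>-2).

S2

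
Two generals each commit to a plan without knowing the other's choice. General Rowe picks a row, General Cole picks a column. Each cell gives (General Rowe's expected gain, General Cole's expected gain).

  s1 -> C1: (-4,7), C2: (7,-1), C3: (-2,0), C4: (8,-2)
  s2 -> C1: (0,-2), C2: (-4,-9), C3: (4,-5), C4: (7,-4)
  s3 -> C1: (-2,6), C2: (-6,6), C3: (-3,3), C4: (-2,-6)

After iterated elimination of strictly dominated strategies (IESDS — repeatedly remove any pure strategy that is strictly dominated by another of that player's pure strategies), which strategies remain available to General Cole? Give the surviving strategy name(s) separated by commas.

C1

General Rowe's strategy s3 is strictly dominated by s2 (C1: 0>-2, C2: -4>-6, C3: 4>-3, C4: 7>-2) and is removed.
General Cole's strategy C2 is strictly dominated by C1 (s1: 7>-1, s2: -2>-9) and is removed.
For General Cole, C1 strictly dominates C3 on the remaining rows (s1: 7>0, s2: -2>-5); eliminate C3.
For General Cole, C1 strictly dominates C4 on the remaining rows (s1: 7>-2, s2: -2>-4); eliminate C4.
Row s1 is eliminated: s2 beats it against every remaining column (C1: 0>-4).
Among the remaining strategies, none is strictly dominated by another pure strategy of the same player, so the elimination stops.
Surviving strategies — General Rowe: {s2}; General Cole: {C1}.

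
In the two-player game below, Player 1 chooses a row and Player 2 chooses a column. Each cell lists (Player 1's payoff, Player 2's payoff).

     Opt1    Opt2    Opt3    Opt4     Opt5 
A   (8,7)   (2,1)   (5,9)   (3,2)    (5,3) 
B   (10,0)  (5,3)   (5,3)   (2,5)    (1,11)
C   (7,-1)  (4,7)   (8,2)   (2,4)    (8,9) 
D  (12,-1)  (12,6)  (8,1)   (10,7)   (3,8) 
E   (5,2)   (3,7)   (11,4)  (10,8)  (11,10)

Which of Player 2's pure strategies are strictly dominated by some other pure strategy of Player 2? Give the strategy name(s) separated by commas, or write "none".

Opt1, Opt2, Opt4

Opt3 strictly dominates Opt1 — A: 9>7, B: 3>0, C: 2>-1, D: 1>-1, E: 4>2.
Opt5 strictly dominates Opt2 — A: 3>1, B: 11>3, C: 9>7, D: 8>6, E: 10>7.
Nothing dominates Opt3: Opt1 at A (9>7); Opt2 at A (9>1); Opt4 at A (9>2); Opt5 at A (9>3).
Opt4 is strictly dominated by Opt5 (A: 3>2, B: 11>5, C: 9>4, D: 8>7, E: 10>8).
Opt5 is not dominated — it holds its own against Opt1 at B (11>0); Opt2 at A (3>1); Opt3 at B (11>3); Opt4 at A (3>2).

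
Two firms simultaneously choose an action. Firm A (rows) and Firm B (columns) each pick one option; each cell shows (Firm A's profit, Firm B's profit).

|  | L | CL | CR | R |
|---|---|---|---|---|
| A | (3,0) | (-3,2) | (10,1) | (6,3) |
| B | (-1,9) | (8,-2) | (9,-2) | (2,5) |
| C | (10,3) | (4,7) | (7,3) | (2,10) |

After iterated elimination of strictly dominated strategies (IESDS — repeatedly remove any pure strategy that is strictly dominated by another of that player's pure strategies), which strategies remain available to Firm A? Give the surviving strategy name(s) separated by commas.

For Firm B, R strictly dominates CL on the remaining rows (A: 3>2, B: 5>-2, C: 10>7); eliminate CL.
For Firm A, A strictly dominates B on the remaining columns (L: 3>-1, CR: 10>9, R: 6>2); eliminate B.
For Firm B, R strictly dominates L on the remaining rows (A: 3>0, C: 10>3); eliminate L.
For Firm A, A strictly dominates C on the remaining columns (CR: 10>7, R: 6>2); eliminate C.
Firm B's strategy CR is strictly dominated by R (A: 3>1) and is removed.
Among the remaining strategies, none is strictly dominated by another pure strategy of the same player, so the elimination stops.
Surviving strategies — Firm A: {A}; Firm B: {R}.

A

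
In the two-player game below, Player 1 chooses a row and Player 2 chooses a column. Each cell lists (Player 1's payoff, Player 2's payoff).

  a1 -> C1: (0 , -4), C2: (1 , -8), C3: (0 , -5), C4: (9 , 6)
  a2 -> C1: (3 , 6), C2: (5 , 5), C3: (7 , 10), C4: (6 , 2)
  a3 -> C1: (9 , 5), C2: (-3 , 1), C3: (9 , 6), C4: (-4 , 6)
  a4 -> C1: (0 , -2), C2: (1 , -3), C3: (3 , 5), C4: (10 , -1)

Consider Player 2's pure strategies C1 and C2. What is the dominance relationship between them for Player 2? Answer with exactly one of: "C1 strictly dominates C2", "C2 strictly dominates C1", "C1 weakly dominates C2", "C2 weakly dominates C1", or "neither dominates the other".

C1's payoffs vs C2's, by Player 1's action — a1: -4>-8, a2: 6>5, a3: 5>1, a4: -2>-3.
Every comparison favours C1, so C1 strictly dominates C2.

C1 strictly dominates C2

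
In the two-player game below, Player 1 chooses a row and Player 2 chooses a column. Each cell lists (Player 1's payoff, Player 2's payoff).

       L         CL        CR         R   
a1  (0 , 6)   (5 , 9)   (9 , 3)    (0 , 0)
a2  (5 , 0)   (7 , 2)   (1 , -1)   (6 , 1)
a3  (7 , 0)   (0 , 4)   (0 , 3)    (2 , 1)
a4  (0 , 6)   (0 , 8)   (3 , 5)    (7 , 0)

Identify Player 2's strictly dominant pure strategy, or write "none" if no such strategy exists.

CL vs L: a1: 9>6, a2: 2>0, a3: 4>0, a4: 8>6.
CL vs CR: a1: 9>3, a2: 2>-1, a3: 4>3, a4: 8>5.
CL vs R: a1: 9>0, a2: 2>1, a3: 4>1, a4: 8>0.
CL strictly beats every other strategy against every opponent action, so it is strictly dominant.

CL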